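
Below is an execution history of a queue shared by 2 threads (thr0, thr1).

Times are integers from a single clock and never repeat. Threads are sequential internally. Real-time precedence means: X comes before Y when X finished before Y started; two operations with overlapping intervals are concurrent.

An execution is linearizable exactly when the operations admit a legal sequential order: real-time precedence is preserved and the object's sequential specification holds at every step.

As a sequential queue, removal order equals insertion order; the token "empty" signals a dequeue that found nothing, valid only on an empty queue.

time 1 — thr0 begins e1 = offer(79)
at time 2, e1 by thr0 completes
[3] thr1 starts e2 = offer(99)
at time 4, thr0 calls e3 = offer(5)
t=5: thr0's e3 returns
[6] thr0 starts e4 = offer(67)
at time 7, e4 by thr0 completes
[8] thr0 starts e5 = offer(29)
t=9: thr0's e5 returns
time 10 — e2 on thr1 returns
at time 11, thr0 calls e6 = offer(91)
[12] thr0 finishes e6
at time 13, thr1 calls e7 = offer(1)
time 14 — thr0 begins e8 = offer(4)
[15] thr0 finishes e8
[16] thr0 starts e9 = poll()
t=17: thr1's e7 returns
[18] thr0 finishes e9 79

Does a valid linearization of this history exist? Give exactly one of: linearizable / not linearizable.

one valid linearization: e1, e2, e3, e4, e5, e6, e7, e8, e9
after step 1 (e1 offer(79)): queue <79>
after step 2 (e2 offer(99)): queue <79,99>
after step 3 (e3 offer(5)): queue <79,99,5>
after step 4 (e4 offer(67)): queue <79,99,5,67>
after step 5 (e5 offer(29)): queue <79,99,5,67,29>
after step 6 (e6 offer(91)): queue <79,99,5,67,29,91>
after step 7 (e7 offer(1)): queue <79,99,5,67,29,91,1>
after step 8 (e8 offer(4)): queue <79,99,5,67,29,91,1,4>
after step 9 (e9 poll() → 79): queue <99,5,67,29,91,1,4>

linearizable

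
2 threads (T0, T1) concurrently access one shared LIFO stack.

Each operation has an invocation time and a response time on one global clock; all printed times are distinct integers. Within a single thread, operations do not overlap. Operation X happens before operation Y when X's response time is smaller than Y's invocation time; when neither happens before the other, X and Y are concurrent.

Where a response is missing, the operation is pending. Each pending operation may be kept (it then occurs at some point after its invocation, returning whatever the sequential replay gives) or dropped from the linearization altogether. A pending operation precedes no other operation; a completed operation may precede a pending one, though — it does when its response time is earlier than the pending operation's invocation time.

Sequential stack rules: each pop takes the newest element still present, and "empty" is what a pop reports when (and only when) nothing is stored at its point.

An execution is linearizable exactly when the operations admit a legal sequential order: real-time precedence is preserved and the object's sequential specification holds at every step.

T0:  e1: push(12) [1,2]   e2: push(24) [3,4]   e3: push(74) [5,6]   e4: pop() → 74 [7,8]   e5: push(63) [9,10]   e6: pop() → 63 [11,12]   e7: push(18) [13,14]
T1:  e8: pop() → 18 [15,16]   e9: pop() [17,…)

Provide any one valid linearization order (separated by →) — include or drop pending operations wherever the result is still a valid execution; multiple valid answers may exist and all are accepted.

e1 → e2 → e3 → e4 → e5 → e6 → e7 → e8

step 1: e1 push(12) — stack <12>
step 2: e2 push(24) — stack <12,24>
step 3: e3 push(74) — stack <12,24,74>
step 4: e4 pop() → 74 — stack <12,24>
step 5: e5 push(63) — stack <12,24,63>
step 6: e6 pop() → 63 — stack <12,24>
step 7: e7 push(18) — stack <12,24,18>
step 8: e8 pop() → 18 — stack <12,24>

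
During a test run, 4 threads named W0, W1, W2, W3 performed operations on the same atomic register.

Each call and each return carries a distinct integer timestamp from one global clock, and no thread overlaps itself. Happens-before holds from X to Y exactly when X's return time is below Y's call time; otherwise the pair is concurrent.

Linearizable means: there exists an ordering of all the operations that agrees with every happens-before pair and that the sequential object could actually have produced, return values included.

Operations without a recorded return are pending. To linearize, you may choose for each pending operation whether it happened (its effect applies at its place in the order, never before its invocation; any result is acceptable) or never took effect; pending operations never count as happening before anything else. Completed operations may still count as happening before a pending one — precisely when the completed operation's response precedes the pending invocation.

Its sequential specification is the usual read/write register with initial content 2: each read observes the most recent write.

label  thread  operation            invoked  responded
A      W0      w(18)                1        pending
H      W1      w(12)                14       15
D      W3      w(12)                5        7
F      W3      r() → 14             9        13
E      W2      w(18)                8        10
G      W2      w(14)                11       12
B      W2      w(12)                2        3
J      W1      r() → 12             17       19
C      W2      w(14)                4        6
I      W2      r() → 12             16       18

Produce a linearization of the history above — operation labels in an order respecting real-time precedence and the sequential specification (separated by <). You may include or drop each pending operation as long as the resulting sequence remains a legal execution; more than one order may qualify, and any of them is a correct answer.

1. A w(18) (pending, included), leaving value 18
2. B w(12), leaving value 12
3. C w(14), leaving value 14
4. D w(12), leaving value 12
5. E w(18), leaving value 18
6. G w(14), leaving value 14
7. F r() → 14, leaving value 14
8. H w(12), leaving value 12
9. I r() → 12, leaving value 12
10. J r() → 12, leaving value 12

A < B < C < D < E < G < F < H < I < J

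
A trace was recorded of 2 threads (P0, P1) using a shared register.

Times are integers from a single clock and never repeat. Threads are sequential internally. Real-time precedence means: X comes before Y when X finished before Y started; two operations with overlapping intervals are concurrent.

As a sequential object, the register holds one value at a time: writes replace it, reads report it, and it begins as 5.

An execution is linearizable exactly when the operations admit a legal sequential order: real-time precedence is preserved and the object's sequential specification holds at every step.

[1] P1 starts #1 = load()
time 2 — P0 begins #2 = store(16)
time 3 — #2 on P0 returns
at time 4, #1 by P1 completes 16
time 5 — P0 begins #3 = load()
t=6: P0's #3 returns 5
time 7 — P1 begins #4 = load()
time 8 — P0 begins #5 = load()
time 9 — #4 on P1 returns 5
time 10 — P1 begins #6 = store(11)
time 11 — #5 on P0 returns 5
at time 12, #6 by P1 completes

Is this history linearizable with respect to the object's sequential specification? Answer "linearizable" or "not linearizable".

through event 5 a valid linearization exists; event 6 (#3 responding at time 6) ends that
every one of the 2 real-time-consistent orders over 3 completed register ops fails the sequential spec
e.g. #1, #2, #3: illegal at step 1, since #1 load() → 16 cannot apply there
e.g. #2, #1, #3: illegal at step 3, since #3 load() → 5 cannot apply there

not linearizable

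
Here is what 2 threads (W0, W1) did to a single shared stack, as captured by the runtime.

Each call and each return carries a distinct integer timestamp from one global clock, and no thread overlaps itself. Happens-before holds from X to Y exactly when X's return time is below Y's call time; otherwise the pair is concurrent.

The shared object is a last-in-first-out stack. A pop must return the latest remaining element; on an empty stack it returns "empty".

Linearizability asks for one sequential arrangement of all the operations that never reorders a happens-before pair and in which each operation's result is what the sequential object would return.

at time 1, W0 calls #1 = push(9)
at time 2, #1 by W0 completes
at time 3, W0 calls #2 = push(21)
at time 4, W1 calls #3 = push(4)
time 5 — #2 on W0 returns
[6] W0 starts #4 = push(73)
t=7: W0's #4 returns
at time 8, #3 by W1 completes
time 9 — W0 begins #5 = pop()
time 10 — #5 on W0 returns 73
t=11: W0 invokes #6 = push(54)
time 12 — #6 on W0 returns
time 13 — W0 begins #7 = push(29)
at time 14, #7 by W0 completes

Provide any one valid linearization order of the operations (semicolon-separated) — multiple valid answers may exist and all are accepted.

after step 1 (#1 push(9)): stack <9>
after step 2 (#2 push(21)): stack <9,21>
after step 3 (#3 push(4)): stack <9,21,4>
after step 4 (#4 push(73)): stack <9,21,4,73>
after step 5 (#5 pop() → 73): stack <9,21,4>
after step 6 (#6 push(54)): stack <9,21,4,54>
after step 7 (#7 push(29)): stack <9,21,4,54,29>

#1; #2; #3; #4; #5; #6; #7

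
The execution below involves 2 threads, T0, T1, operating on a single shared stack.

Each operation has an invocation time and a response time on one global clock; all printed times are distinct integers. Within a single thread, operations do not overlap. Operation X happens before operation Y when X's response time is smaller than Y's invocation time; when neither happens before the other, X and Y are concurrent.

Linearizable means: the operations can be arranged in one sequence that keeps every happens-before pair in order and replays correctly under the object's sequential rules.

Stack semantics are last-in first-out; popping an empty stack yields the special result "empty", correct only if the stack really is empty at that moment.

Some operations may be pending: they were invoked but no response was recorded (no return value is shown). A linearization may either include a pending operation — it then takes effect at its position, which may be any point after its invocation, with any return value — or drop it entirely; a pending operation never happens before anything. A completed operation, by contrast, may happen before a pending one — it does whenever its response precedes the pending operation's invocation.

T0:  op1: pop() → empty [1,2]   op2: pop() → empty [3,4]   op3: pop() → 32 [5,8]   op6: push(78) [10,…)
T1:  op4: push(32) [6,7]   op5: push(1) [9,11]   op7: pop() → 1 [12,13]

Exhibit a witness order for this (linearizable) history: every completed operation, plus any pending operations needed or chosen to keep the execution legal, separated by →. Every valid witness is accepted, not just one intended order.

op1 → op2 → op4 → op3 → op5 → op7

1. op1 pop() → empty, leaving stack <>
2. op2 pop() → empty, leaving stack <>
3. op4 push(32), leaving stack <32>
4. op3 pop() → 32, leaving stack <>
5. op5 push(1), leaving stack <1>
6. op7 pop() → 1, leaving stack <>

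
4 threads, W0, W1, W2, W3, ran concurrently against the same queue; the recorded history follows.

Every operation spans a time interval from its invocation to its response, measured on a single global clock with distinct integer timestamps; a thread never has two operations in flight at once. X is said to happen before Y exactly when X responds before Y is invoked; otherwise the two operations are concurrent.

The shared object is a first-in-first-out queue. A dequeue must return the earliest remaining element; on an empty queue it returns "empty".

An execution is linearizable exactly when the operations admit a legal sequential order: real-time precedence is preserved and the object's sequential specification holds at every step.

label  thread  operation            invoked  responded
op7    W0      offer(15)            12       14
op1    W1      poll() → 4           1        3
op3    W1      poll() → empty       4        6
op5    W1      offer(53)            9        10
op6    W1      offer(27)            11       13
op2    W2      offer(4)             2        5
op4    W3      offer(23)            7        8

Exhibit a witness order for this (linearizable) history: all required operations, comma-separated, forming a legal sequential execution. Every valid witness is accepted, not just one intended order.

1. op2 offer(4), leaving queue <4>
2. op1 poll() → 4, leaving queue <>
3. op3 poll() → empty, leaving queue <>
4. op4 offer(23), leaving queue <23>
5. op5 offer(53), leaving queue <23,53>
6. op6 offer(27), leaving queue <23,53,27>
7. op7 offer(15), leaving queue <23,53,27,15>

op2, op1, op3, op4, op5, op6, op7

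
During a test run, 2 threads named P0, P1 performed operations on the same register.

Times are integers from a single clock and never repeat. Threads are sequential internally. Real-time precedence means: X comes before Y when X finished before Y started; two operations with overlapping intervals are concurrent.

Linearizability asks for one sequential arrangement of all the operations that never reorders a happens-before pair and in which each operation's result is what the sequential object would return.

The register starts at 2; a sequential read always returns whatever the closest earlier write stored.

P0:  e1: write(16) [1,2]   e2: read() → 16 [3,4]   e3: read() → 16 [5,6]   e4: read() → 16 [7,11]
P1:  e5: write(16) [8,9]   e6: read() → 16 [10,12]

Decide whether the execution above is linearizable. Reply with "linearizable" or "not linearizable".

linearizable

witness order: e1, e2, e3, e4, e5, e6
step 1: e1 write(16) — value 16
step 2: e2 read() → 16 — value 16
step 3: e3 read() → 16 — value 16
step 4: e4 read() → 16 — value 16
step 5: e5 write(16) — value 16
step 6: e6 read() → 16 — value 16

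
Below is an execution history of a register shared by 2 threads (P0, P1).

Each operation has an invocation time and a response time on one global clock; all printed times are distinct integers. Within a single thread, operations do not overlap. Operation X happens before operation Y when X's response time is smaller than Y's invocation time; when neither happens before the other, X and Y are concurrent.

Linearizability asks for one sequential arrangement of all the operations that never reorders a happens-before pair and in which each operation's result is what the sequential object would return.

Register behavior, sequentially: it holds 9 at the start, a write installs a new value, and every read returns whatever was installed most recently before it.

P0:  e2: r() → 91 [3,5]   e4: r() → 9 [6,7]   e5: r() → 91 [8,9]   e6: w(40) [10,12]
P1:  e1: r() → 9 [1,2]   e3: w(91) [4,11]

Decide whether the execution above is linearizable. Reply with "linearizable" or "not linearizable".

cut after 6 events: linearizable; cut after 7 events (e4 responds, time 7): not linearizable
exhaustive check: the 3 completed register ops admit one real-time order; illegal
include/drop combinations of the 1 pending operation (e3) were all tried; none helps
sample order e1, e2, e4 (pending dropped) stalls at step 2 — e2 r() → 91 has no legal effect

not linearizable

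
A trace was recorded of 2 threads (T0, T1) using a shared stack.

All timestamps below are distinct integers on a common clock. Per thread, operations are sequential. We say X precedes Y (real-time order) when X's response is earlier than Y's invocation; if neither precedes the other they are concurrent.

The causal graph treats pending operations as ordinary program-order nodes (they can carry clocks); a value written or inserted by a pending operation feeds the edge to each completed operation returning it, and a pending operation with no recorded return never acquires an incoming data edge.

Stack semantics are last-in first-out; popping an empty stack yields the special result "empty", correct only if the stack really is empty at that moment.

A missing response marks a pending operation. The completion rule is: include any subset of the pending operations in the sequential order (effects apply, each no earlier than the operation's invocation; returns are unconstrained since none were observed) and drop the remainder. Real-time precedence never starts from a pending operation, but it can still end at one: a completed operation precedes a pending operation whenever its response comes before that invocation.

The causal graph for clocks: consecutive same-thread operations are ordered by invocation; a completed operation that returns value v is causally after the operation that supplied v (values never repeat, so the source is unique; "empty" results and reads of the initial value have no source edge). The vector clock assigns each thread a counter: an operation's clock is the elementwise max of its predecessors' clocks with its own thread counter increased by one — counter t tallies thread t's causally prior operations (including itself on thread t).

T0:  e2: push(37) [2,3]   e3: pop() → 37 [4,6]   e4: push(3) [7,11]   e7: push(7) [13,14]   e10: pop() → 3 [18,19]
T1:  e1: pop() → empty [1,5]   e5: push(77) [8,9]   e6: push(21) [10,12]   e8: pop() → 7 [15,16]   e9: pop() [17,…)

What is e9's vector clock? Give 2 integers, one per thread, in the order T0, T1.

(4, 5)

VC(e1, invoked at 1): no causal predecessors; +1 on T1 → (0, 1)
VC(e2, invoked at 2): no causal predecessors; +1 on T0 → (1, 0)
e5 (invocation 8): componentwise max over VC(e1)=(0, 1), +1 at T1, giving (0, 2)
e3 (invocation 4): componentwise max over VC(e2)=(1, 0), +1 at T0, giving (2, 0)
e6 (invocation 10): componentwise max over VC(e5)=(0, 2), +1 at T1, giving (0, 3)
e4 (invocation 7): componentwise max over VC(e3)=(2, 0), +1 at T0, giving (3, 0)
e7 (invocation 13): componentwise max over VC(e4)=(3, 0), +1 at T0, giving (4, 0)
e10 (invocation 18): componentwise max over VC(e4)=(3, 0), VC(e7)=(4, 0), +1 at T0, giving (5, 0)
e8 (invocation 15): componentwise max over VC(e6)=(0, 3), VC(e7)=(4, 0), +1 at T1, giving (4, 4)
e9 (invocation 17): componentwise max over VC(e8)=(4, 4), +1 at T1, giving (4, 5)
target: VC(e9) = (4, 5)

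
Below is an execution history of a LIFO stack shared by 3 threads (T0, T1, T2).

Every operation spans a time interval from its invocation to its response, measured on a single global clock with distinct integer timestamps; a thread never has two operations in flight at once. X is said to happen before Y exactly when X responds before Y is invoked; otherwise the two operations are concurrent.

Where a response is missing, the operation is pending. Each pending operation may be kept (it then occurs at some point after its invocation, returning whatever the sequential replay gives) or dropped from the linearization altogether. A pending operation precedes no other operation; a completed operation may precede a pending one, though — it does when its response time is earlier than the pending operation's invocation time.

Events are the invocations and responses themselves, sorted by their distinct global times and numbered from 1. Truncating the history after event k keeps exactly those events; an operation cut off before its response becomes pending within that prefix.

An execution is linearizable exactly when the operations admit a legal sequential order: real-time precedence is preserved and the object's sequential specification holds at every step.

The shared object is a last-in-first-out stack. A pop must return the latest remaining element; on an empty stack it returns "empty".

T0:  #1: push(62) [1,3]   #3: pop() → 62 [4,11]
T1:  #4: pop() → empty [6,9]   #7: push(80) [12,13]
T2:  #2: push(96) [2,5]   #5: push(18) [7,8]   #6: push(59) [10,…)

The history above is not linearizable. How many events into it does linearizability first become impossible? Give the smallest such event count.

a valid linearization of events 1..8 exists, for instance #1, #2, #3, #4, #5:
step 1: #1 push(62) — stack <62>
step 2: #2 push(96) — stack <62,96>
step 3: #3 pop() (pending, included) — stack <62>
step 4: #4 pop() (pending, included) — stack <>
step 5: #5 push(18) — stack <18>
event 9 — #4's response, time 9 — after it, nothing linearizes
completion choices over the 1 pending operation (#3) were checked; none helps
for example #1, #2, #4, #5 (pending dropped) fails at step 3: #4 pop() → empty is not legal there
for example #1, #2, #5, #4 (pending dropped) fails at step 4: #4 pop() → empty is not legal there

9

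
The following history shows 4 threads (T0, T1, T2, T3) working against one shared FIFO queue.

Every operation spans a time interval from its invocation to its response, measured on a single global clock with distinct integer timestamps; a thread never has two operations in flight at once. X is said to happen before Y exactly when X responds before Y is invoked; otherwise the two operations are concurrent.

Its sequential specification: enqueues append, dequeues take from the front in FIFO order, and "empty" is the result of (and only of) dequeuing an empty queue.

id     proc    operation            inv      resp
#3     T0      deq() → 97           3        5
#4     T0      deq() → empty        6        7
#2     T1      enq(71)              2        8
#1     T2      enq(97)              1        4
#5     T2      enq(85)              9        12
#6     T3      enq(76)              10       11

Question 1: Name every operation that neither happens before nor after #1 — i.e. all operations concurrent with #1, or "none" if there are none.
Answer: #2, #3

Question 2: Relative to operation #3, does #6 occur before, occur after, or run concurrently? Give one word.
Answer: after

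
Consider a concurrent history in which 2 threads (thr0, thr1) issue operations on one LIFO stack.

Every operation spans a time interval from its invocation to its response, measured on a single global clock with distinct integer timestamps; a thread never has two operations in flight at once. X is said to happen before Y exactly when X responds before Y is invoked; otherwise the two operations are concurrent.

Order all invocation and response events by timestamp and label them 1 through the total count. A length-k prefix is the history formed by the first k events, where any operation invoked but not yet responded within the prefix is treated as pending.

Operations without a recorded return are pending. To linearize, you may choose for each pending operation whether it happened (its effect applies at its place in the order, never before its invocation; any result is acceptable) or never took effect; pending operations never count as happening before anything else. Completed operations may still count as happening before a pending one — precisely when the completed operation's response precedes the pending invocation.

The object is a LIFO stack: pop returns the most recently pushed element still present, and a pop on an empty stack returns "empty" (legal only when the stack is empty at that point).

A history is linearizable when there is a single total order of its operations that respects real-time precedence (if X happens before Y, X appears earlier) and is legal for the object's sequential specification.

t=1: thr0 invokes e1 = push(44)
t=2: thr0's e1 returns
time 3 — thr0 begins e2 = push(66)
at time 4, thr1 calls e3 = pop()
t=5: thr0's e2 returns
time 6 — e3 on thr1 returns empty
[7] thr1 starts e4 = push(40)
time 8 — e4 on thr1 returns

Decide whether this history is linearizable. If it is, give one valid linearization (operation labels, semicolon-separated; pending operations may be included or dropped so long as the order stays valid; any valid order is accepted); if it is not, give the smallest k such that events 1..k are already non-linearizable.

the violation lands at event 6, e3's response at time 6: events 1..5 linearize, events 1..6 do not
every one of the 2 real-time-consistent orders over 3 completed LIFO stack ops fails the sequential spec
one such order, e1, e2, e3, breaks at step 3 where e3 pop() → empty is illegal
one such order, e1, e3, e2, breaks at step 2 where e3 pop() → empty is illegal

not linearizable — minimal violating prefix: 6 events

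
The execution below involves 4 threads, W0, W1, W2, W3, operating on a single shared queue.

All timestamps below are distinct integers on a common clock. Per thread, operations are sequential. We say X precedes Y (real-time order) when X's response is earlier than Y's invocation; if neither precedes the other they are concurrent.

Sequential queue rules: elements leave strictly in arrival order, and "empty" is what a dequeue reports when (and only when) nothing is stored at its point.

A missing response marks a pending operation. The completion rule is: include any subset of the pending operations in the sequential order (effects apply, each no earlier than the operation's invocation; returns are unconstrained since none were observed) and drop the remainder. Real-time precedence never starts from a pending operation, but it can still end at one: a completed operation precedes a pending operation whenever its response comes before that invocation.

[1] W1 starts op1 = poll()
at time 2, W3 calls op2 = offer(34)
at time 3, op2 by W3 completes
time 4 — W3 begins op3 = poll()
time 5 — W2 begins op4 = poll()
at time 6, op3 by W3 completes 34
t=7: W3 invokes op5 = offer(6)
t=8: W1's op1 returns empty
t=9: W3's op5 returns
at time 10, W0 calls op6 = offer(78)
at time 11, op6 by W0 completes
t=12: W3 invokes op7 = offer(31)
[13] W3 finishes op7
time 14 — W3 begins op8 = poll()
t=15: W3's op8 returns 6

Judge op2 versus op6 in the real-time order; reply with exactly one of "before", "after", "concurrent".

op2 spans [2,3], op6 spans [10,11]
resp(op2)=3 < inv(op6)=10

before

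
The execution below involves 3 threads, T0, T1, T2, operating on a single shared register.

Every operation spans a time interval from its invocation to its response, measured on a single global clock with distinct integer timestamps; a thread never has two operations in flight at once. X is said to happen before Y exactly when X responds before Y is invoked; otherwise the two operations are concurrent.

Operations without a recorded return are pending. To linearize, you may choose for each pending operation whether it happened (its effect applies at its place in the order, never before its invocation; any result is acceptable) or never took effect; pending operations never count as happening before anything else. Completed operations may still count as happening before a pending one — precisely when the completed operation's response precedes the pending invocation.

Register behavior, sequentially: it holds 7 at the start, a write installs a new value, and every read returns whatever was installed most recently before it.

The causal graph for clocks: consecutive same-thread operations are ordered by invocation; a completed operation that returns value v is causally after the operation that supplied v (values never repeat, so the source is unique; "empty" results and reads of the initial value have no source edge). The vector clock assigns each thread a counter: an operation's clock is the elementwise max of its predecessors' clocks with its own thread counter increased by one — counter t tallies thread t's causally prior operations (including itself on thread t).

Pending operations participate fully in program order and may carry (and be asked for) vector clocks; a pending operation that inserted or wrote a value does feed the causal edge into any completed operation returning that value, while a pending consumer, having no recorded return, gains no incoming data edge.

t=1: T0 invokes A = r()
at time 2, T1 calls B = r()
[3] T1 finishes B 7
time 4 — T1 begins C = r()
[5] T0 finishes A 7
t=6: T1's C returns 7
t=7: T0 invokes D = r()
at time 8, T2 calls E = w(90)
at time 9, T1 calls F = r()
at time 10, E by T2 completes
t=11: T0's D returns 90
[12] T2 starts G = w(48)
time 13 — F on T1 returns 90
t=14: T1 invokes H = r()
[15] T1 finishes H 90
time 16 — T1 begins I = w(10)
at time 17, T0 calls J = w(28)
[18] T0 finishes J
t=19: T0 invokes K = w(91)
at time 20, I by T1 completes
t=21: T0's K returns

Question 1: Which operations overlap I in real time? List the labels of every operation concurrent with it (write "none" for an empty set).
Answer: G, J, K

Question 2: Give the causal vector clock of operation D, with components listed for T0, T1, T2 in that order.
Answer: (2, 0, 1)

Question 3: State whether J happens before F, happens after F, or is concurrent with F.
Answer: after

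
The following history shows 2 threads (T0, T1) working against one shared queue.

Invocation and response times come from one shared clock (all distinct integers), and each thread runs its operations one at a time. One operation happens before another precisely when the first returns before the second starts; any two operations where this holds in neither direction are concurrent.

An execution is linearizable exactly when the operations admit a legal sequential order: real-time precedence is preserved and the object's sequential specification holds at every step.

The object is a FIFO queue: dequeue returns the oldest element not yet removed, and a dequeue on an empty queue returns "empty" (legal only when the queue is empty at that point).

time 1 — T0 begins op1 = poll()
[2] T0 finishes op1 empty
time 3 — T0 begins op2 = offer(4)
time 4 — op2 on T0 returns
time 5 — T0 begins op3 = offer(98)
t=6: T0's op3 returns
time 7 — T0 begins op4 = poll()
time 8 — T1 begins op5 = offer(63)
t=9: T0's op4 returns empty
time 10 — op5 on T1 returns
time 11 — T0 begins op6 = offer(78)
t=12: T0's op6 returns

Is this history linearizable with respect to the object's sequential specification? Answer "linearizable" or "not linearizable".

not linearizable

through event 8 a valid linearization exists; event 9 (op4 responding at time 9) ends that
a single order respects real time; the 4 completed queue operations fail replay along it
every completion of the 1 pending operation (op5) was checked; none linearizes
one such order, op1, op2, op3, op4 (pending dropped), breaks at step 4 where op4 poll() → empty is illegal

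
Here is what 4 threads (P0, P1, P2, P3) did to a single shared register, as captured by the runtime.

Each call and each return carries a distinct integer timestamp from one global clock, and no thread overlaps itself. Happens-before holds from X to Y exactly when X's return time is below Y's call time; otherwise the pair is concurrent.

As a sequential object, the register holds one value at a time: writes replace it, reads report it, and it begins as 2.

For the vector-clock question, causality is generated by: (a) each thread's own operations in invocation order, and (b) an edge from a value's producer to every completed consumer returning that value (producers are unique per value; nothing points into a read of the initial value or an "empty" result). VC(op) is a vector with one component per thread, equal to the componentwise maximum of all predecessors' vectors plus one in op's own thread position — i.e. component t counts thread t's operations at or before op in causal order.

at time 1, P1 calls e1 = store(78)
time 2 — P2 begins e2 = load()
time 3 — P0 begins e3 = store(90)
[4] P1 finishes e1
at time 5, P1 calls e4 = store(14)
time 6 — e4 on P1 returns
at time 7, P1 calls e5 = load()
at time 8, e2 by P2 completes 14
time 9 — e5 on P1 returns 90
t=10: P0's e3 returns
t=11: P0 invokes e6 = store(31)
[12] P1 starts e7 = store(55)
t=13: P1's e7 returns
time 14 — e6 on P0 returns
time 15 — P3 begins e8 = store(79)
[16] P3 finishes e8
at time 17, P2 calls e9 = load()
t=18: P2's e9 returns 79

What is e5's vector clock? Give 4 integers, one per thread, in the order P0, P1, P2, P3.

(1, 3, 0, 0)

root op e8, invoked 15: fresh clock plus P3's own tick → (0, 0, 0, 1)
root op e1, invoked 1: fresh clock plus P1's own tick → (0, 1, 0, 0)
root op e3, invoked 3: fresh clock plus P0's own tick → (1, 0, 0, 0)
from VC(e1)=(0, 1, 0, 0), e4 (invoked 5) maxes components and bumps P1 → (0, 2, 0, 0)
from VC(e3)=(1, 0, 0, 0), e6 (invoked 11) maxes components and bumps P0 → (2, 0, 0, 0)
from VC(e4)=(0, 2, 0, 0), e2 (invoked 2) maxes components and bumps P2 → (0, 2, 1, 0)
from VC(e3)=(1, 0, 0, 0), VC(e4)=(0, 2, 0, 0), e5 (invoked 7) maxes components and bumps P1 → (1, 3, 0, 0)
from VC(e2)=(0, 2, 1, 0), VC(e8)=(0, 0, 0, 1), e9 (invoked 17) maxes components and bumps P2 → (0, 2, 2, 1)
from VC(e5)=(1, 3, 0, 0), e7 (invoked 12) maxes components and bumps P1 → (1, 4, 0, 0)
target: VC(e5) = (1, 3, 0, 0)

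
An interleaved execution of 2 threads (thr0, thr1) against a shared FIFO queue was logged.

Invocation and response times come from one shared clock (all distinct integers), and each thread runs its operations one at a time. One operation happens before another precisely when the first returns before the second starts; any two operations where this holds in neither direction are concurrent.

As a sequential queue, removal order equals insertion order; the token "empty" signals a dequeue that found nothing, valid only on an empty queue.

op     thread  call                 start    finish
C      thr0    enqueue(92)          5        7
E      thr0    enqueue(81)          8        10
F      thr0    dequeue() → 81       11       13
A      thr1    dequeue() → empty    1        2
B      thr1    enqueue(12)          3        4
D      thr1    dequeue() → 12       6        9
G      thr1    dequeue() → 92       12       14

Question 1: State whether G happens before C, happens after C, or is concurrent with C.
G spans [12,14], C spans [5,7]
resp(C)=7 < inv(G)=12

after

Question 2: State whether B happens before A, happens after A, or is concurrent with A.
B spans [3,4], A spans [1,2]
resp(A)=2 < inv(B)=3

after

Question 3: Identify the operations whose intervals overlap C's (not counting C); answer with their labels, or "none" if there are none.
C spans [5,7]: anything still running between times 5 and 7 counts as concurrent
A [1,2]: before
B [3,4]: before
D [6,9]: concurrent
E [8,10]: after
F [11,13]: after
G [12,14]: after

D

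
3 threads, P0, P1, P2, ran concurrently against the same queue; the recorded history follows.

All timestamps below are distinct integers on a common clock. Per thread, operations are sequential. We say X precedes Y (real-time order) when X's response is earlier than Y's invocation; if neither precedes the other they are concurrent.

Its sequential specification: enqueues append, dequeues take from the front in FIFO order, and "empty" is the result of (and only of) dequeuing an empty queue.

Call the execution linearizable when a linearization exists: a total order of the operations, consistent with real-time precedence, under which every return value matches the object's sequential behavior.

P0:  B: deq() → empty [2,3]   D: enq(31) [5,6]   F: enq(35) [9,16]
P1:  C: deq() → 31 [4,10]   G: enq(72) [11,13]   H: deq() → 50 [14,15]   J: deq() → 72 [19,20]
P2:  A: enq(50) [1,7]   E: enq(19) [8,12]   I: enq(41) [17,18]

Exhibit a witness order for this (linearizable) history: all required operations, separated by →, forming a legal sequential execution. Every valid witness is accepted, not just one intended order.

step 1: B deq() → empty — queue <>
step 2: D enq(31) — queue <31>
step 3: A enq(50) — queue <31,50>
step 4: C deq() → 31 — queue <50>
step 5: G enq(72) — queue <50,72>
step 6: E enq(19) — queue <50,72,19>
step 7: F enq(35) — queue <50,72,19,35>
step 8: H deq() → 50 — queue <72,19,35>
step 9: I enq(41) — queue <72,19,35,41>
step 10: J deq() → 72 — queue <19,35,41>

B → D → A → C → G → E → F → H → I → J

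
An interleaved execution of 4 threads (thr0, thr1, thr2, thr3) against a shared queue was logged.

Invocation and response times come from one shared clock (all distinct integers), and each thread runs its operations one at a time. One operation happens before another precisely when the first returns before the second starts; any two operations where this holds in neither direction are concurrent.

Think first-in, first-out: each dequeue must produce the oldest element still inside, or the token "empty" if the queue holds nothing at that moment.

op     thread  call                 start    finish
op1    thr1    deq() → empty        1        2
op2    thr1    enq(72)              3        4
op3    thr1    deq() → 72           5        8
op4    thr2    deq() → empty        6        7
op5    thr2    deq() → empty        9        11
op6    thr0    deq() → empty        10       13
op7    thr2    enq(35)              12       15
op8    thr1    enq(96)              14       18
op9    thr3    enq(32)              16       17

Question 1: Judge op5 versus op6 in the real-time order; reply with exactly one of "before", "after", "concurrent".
concurrent

op5 spans [9,11], op6 spans [10,13]
the intervals overlap in both directions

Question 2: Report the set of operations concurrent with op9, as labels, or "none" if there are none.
op8

overlap test against op9 [16,17]: concurrent iff the interval meets 16..17
op1 [1,2]: before
op2 [3,4]: before
op3 [5,8]: before
op4 [6,7]: before
op5 [9,11]: before
op6 [10,13]: before
op7 [12,15]: before
op8 [14,18]: concurrent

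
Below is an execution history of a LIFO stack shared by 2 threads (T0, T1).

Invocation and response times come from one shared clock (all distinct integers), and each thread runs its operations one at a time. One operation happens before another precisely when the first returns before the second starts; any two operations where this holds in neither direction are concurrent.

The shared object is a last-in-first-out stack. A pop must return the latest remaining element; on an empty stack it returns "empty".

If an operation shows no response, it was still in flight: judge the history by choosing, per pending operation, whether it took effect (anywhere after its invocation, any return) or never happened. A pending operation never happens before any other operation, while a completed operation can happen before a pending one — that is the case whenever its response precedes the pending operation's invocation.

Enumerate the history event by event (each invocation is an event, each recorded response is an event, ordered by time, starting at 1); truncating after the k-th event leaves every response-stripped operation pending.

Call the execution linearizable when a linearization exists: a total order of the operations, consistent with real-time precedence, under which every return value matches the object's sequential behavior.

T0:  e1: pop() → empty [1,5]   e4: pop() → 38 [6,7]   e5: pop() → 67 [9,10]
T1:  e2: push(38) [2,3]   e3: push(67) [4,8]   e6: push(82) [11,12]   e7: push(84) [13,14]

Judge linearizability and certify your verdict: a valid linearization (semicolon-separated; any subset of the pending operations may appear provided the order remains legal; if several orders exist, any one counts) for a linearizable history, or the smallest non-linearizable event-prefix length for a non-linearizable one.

1. e1 pop() → empty, leaving stack <>
2. e2 push(38), leaving stack <38>
3. e4 pop() → 38, leaving stack <>
4. e3 push(67), leaving stack <67>
5. e5 pop() → 67, leaving stack <>
6. e6 push(82), leaving stack <82>
7. e7 push(84), leaving stack <82,84>

linearizable — witness: e1; e2; e4; e3; e5; e6; e7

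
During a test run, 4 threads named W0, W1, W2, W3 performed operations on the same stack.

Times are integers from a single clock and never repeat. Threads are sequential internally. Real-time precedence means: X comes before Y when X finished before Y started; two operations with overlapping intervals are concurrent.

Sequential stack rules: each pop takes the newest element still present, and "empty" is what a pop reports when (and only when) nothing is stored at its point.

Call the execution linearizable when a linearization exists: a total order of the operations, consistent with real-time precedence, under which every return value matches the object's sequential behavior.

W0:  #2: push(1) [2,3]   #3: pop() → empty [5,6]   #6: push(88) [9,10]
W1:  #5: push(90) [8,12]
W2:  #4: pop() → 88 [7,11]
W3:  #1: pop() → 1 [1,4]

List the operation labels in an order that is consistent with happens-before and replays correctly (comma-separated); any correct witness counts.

step 1: #2 push(1) — stack <1>
step 2: #1 pop() → 1 — stack <>
step 3: #3 pop() → empty — stack <>
step 4: #5 push(90) — stack <90>
step 5: #6 push(88) — stack <90,88>
step 6: #4 pop() → 88 — stack <90>

#2, #1, #3, #5, #6, #4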